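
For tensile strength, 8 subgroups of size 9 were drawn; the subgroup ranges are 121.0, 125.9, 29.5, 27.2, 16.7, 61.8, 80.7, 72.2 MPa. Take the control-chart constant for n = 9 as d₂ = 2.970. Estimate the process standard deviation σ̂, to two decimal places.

R̄ = (121.0 + 125.9 + 29.5 + 27.2 + 16.7 + 61.8 + 80.7 + 72.2) / 8 = 66.8750
σ̂ = R̄ / d₂ = 66.8750 / 2.970 = 22.5168

22.52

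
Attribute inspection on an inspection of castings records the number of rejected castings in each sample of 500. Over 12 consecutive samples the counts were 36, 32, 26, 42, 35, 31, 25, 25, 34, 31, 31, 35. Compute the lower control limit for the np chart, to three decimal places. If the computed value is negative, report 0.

15.518

p̄ = Σdᵢ / (k·n) = 383 / (12 × 500) = 0.06383
LCL = np̄ − 3·√(np̄(1−p̄)) = 31.9167 − 3 × 5.4662 = 15.5181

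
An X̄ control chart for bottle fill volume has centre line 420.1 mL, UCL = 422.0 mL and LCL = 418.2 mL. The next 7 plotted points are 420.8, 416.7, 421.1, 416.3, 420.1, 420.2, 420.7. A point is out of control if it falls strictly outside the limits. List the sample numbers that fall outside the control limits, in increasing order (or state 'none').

Compare each point to [418.2, 422.0]: sample 2 = 416.7 < LCL; sample 4 = 416.3 < LCL.

2, 4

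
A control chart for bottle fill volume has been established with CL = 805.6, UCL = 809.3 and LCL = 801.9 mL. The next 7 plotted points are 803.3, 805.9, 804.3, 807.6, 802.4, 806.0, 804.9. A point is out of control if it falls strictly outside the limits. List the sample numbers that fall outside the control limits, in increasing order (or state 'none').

All 7 points lie within [801.9, 809.3].

none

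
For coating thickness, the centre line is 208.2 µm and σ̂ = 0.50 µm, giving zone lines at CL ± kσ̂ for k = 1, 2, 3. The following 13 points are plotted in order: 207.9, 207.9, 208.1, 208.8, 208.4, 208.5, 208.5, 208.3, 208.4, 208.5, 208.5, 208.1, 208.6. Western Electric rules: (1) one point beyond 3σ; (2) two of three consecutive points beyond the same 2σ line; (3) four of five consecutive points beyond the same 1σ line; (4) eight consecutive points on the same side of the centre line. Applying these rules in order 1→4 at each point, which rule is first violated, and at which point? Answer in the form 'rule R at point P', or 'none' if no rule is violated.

Zone of each point (C = within 1σ̂, B = 1σ̂–2σ̂, A = 2σ̂–3σ̂, * = beyond 3σ̂; sign = side of CL): 1:-C, 2:-C, 3:-C, 4:+B, 5:+C, 6:+C, 7:+C, 8:+C, 9:+C, 10:+C, 11:+C, 12:-C, 13:+C
Rule 4 (eight consecutive points on the same side of the centre line) is satisfied at point 11.

rule 4 at point 11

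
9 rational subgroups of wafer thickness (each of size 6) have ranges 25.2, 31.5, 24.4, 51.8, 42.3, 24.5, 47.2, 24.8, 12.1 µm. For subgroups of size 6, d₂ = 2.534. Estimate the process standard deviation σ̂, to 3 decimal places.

12.444

R̄ = (25.2 + 31.5 + 24.4 + 51.8 + 42.3 + 24.5 + 47.2 + 24.8 + 12.1) / 9 = 31.5333
σ̂ = R̄ / d₂ = 31.5333 / 2.534 = 12.4441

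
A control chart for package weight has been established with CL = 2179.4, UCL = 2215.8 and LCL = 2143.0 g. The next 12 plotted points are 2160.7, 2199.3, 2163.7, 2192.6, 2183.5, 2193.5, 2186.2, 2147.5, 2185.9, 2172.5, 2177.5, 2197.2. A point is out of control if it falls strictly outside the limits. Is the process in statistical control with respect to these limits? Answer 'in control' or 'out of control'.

in control

All 12 points lie within [2143.0, 2215.8].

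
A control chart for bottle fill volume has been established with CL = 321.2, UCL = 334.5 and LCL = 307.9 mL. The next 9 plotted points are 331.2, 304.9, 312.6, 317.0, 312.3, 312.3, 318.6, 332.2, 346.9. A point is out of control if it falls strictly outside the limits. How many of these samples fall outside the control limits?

2

Compare each point to [307.9, 334.5]: sample 2 = 304.9 < LCL; sample 9 = 346.9 > UCL.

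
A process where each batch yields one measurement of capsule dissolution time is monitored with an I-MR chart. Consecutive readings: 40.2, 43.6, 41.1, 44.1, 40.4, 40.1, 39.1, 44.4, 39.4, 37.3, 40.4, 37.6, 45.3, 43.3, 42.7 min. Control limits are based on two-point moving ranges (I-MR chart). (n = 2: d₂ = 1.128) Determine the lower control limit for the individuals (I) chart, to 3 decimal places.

X̄ = (40.2 + 43.6 + 41.1 + 44.1 + 40.4 + 40.1 + 39.1 + 44.4 + 39.4 + 37.3 + 40.4 + 37.6 + 45.3 + 43.3 + 42.7) / 15 = 41.2667
Moving ranges: 3.4, 2.5, 3.0, 3.7, 0.3, 1.0, 5.3, 5.0, 2.1, 3.1, 2.8, 7.7, 2.0, 0.6; M̄R̄ = 42.5000 / 14 = 3.0357
LCL = X̄ − 3·M̄R̄/d₂ = 41.2667 − 3 × 3.0357 / 1.128 = 33.1930

33.193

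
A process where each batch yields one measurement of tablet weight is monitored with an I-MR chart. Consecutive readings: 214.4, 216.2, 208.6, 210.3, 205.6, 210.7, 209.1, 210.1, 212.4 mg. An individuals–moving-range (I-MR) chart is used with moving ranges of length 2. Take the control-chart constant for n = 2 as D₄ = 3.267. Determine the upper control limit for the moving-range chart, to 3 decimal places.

10.536

Moving ranges: 1.8, 7.6, 1.7, 4.7, 5.1, 1.6, 1.0, 2.3; M̄R̄ = 25.8000 / 8 = 3.2250
UCL_MR = D₄·M̄R̄ = 3.267 × 3.2250 = 10.5361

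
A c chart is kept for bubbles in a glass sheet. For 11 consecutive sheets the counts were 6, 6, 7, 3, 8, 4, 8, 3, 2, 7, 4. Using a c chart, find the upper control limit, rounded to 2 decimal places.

c̄ = (6 + 6 + 7 + 3 + 8 + 4 + 8 + 3 + 2 + 7 + 4) / 11 = 58 / 11 = 5.2727
UCL = c̄ + 3√c̄ = 5.2727 + 3 × √5.2727 = 5.2727 + 3 × 2.2962 = 12.1615

12.16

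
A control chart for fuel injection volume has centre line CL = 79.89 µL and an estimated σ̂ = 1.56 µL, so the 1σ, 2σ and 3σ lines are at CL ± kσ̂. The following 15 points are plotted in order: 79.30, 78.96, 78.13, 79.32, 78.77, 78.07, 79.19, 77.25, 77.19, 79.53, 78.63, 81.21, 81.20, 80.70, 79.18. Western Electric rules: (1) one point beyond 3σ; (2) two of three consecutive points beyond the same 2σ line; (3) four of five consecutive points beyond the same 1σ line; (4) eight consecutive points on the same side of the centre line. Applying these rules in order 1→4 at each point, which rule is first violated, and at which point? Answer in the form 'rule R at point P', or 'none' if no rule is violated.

Zone of each point (C = within 1σ̂, B = 1σ̂–2σ̂, A = 2σ̂–3σ̂, * = beyond 3σ̂; sign = side of CL): 1:-C, 2:-C, 3:-B, 4:-C, 5:-C, 6:-B, 7:-C, 8:-B, 9:-B, 10:-C, 11:-C, 12:+C, 13:+C, 14:+C, 15:-C
Rule 4 (eight consecutive points on the same side of the centre line) is satisfied at point 8.

rule 4 at point 8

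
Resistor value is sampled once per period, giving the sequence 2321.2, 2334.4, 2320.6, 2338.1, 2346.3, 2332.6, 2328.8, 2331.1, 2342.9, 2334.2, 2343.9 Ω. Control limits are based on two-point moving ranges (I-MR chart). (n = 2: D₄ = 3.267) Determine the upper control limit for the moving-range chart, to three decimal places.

33.552

Moving ranges: 13.2, 13.8, 17.5, 8.2, 13.7, 3.8, 2.3, 11.8, 8.7, 9.7; M̄R̄ = 102.7000 / 10 = 10.2700
UCL_MR = D₄·M̄R̄ = 3.267 × 10.2700 = 33.5521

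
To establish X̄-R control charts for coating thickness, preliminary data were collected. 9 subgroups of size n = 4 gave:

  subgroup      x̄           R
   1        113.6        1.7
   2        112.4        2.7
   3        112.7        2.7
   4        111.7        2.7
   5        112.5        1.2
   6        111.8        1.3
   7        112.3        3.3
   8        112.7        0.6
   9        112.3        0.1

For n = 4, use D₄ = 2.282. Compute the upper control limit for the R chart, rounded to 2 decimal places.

4.13

R̄ = (1.7 + 2.7 + 2.7 + 2.7 + 1.2 + 1.3 + 3.3 + 0.6 + 0.1) / 9 = 16.3000 / 9 = 1.8111
UCL_R = D₄·R̄ = 2.282 × 1.8111 = 4.1330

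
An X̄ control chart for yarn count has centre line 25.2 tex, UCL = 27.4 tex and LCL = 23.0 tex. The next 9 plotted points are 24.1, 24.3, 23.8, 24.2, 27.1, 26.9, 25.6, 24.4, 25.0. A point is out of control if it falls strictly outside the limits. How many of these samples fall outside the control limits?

0

All 9 points lie within [23.0, 27.4].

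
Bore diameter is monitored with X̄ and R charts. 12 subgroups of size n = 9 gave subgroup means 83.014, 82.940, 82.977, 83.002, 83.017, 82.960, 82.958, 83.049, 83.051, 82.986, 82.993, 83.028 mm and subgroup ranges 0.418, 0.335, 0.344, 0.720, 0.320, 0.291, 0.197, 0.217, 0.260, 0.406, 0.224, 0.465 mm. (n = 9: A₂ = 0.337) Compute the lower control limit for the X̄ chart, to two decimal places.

X̄̄ = (83.014 + 82.940 + 82.977 + 83.002 + 83.017 + 82.960 + 82.958 + 83.049 + 83.051 + 82.986 + 82.993 + 83.028) / 12 = 995.9750 / 12 = 82.9979
R̄ = (0.418 + 0.335 + 0.344 + 0.720 + 0.320 + 0.291 + 0.197 + 0.217 + 0.260 + 0.406 + 0.224 + 0.465) / 12 = 4.1970 / 12 = 0.3498
LCL = X̄̄ − A₂·R̄ = 82.9979 − 0.337 × 0.3498 = 82.8801

82.88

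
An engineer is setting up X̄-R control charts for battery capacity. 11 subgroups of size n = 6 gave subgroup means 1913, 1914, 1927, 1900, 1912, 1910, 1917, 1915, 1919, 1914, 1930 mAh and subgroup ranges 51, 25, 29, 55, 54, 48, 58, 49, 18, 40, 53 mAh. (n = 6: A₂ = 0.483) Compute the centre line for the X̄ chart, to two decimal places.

1915.55

X̄̄ = (1913 + 1914 + 1927 + 1900 + 1912 + 1910 + 1917 + 1915 + 1919 + 1914 + 1930) / 11 = 21071.0000 / 11 = 1915.5455
CL = X̄̄ = 1915.5455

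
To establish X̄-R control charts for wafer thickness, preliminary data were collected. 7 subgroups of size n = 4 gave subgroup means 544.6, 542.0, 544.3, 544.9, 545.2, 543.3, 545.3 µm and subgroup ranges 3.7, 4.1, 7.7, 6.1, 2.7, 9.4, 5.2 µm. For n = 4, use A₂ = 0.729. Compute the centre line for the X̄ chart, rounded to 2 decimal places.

X̄̄ = (544.6 + 542.0 + 544.3 + 544.9 + 545.2 + 543.3 + 545.3) / 7 = 3809.6000 / 7 = 544.2286
CL = X̄̄ = 544.2286

544.23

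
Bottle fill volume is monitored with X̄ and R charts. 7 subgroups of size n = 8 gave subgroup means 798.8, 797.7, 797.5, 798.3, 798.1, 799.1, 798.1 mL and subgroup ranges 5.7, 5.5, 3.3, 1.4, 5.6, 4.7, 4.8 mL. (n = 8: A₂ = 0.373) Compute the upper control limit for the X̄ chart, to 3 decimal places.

X̄̄ = (798.8 + 797.7 + 797.5 + 798.3 + 798.1 + 799.1 + 798.1) / 7 = 5587.6000 / 7 = 798.2286
R̄ = (5.7 + 5.5 + 3.3 + 1.4 + 5.6 + 4.7 + 4.8) / 7 = 31.0000 / 7 = 4.4286
UCL = X̄̄ + A₂·R̄ = 798.2286 + 0.373 × 4.4286 = 799.8804

799.880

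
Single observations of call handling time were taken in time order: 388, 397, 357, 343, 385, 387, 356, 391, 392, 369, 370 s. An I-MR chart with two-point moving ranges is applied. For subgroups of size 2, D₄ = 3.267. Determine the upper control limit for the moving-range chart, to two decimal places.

64.69

Moving ranges: 9, 40, 14, 42, 2, 31, 35, 1, 23, 1; M̄R̄ = 198.0000 / 10 = 19.8000
UCL_MR = D₄·M̄R̄ = 3.267 × 19.8000 = 64.6866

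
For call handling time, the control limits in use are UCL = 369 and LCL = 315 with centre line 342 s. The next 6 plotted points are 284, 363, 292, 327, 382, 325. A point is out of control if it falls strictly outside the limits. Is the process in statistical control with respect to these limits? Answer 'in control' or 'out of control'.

out of control

Compare each point to [315, 369]: sample 1 = 284 < LCL; sample 3 = 292 < LCL; sample 5 = 382 > UCL.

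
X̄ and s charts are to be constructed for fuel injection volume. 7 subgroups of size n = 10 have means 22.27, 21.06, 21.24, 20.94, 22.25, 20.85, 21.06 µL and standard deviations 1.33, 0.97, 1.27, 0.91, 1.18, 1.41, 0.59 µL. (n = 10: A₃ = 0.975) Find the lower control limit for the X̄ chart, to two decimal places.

20.31

X̄̄ = (22.27 + 21.06 + 21.24 + 20.94 + 22.25 + 20.85 + 21.06) / 7 = 21.3814
s̄ = (1.33 + 0.97 + 1.27 + 0.91 + 1.18 + 1.41 + 0.59) / 7 = 1.0943
LCL = X̄̄ − A₃·s̄ = 21.3814 − 0.975 × 1.0943 = 20.3145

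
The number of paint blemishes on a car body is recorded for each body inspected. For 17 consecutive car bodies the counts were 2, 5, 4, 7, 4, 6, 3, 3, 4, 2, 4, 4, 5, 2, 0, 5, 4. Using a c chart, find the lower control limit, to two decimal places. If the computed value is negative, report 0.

c̄ = (2 + 5 + 4 + 7 + 4 + 6 + 3 + 3 + 4 + 2 + 4 + 4 + 5 + 2 + 0 + 5 + 4) / 17 = 64 / 17 = 3.7647
LCL = c̄ − 3√c̄ = 3.7647 − 3 × 1.9403 = -2.0561 → 0 (cannot be negative)

0.00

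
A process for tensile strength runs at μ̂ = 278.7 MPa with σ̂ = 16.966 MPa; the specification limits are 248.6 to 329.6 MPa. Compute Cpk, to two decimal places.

Cpu = (USL − μ̂) / (3σ̂) = (329.6 − 278.7) / (3 × 16.966) = 1.0000; Cpl = (μ̂ − LSL) / (3σ̂) = (278.7 − 248.6) / (3 × 16.966) = 0.5914; Cpk = min(Cpu, Cpl) = 0.5914

0.59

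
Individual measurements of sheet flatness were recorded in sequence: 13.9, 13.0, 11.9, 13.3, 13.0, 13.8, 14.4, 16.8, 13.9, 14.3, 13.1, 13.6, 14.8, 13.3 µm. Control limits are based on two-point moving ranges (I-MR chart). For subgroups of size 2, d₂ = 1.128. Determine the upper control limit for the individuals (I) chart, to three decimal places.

X̄ = (13.9 + 13.0 + 11.9 + 13.3 + 13.0 + 13.8 + 14.4 + 16.8 + 13.9 + 14.3 + 13.1 + 13.6 + 14.8 + 13.3) / 14 = 13.7929
Moving ranges: 0.9, 1.1, 1.4, 0.3, 0.8, 0.6, 2.4, 2.9, 0.4, 1.2, 0.5, 1.2, 1.5; M̄R̄ = 15.2000 / 13 = 1.1692
UCL = X̄ + 3·M̄R̄/d₂ = 13.7929 + 3 × 1.1692 / 1.128 = 16.9025

16.903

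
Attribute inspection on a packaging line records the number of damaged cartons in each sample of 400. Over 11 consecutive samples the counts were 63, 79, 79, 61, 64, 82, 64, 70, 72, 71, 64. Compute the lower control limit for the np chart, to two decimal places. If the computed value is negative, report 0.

p̄ = Σdᵢ / (k·n) = 769 / (11 × 400) = 0.17477
LCL = np̄ − 3·√(np̄(1−p̄)) = 69.9091 − 3 × 7.5955 = 47.1227

47.12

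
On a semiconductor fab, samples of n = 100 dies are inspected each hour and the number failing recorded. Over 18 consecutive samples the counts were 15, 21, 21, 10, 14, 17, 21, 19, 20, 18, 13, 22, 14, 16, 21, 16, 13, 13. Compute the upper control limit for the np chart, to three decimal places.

p̄ = Σdᵢ / (k·n) = 304 / (18 × 100) = 0.16889
UCL = np̄ + 3·√(np̄(1−p̄)) = 16.8889 + 3 × √(16.8889×0.83111) = 16.8889 + 3 × 3.7465 = 28.1285

28.129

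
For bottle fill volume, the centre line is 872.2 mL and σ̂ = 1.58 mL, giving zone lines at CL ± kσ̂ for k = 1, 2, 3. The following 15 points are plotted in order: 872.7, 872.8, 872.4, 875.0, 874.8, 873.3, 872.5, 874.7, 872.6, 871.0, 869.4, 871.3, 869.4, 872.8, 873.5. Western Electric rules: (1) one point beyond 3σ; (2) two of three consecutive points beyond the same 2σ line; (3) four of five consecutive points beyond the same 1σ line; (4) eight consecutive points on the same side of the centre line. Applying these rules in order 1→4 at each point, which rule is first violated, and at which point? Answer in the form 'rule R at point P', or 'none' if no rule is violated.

rule 4 at point 8

Zone of each point (C = within 1σ̂, B = 1σ̂–2σ̂, A = 2σ̂–3σ̂, * = beyond 3σ̂; sign = side of CL): 1:+C, 2:+C, 3:+C, 4:+B, 5:+B, 6:+C, 7:+C, 8:+B, 9:+C, 10:-C, 11:-B, 12:-C, 13:-B, 14:+C, 15:+C
Rule 4 (eight consecutive points on the same side of the centre line) is satisfied at point 8.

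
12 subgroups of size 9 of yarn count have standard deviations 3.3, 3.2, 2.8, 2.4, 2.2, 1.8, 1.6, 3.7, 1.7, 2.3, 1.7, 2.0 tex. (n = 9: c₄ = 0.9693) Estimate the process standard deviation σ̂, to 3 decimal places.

s̄ = (3.3 + 3.2 + 2.8 + 2.4 + 2.2 + 1.8 + 1.6 + 3.7 + 1.7 + 2.3 + 1.7 + 2.0) / 12 = 2.3917
σ̂ = s̄ / c₄ = 2.3917 / 0.9693 = 2.4674

2.467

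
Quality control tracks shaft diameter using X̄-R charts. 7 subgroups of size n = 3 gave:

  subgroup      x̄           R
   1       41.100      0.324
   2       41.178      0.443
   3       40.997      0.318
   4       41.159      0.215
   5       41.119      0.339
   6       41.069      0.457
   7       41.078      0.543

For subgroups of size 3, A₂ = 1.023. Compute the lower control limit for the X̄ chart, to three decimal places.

X̄̄ = (41.100 + 41.178 + 40.997 + 41.159 + 41.119 + 41.069 + 41.078) / 7 = 287.7000 / 7 = 41.1000
R̄ = (0.324 + 0.443 + 0.318 + 0.215 + 0.339 + 0.457 + 0.543) / 7 = 2.6390 / 7 = 0.3770
LCL = X̄̄ − A₂·R̄ = 41.1000 − 1.023 × 0.3770 = 40.7143

40.714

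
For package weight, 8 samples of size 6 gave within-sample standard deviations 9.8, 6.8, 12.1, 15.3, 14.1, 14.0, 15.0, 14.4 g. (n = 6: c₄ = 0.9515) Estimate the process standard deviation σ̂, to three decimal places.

13.334

s̄ = (9.8 + 6.8 + 12.1 + 15.3 + 14.1 + 14.0 + 15.0 + 14.4) / 8 = 12.6875
σ̂ = s̄ / c₄ = 12.6875 / 0.9515 = 13.3342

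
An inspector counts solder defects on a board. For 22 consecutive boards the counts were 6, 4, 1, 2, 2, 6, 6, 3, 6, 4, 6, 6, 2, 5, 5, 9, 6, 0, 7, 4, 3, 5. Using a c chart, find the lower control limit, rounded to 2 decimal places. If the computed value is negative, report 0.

c̄ = (6 + 4 + 1 + 2 + 2 + 6 + 6 + 3 + 6 + 4 + 6 + 6 + 2 + 5 + 5 + 9 + 6 + 0 + 7 + 4 + 3 + 5) / 22 = 98 / 22 = 4.4545
LCL = c̄ − 3√c̄ = 4.4545 − 3 × 2.1106 = -1.8772 → 0 (cannot be negative)

0.00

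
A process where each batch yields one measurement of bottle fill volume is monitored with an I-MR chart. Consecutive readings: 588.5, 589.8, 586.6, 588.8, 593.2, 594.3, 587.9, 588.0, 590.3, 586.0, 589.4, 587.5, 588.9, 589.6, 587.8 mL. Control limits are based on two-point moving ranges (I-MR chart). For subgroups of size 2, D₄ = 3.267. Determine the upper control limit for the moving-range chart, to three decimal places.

Moving ranges: 1.3, 3.2, 2.2, 4.4, 1.1, 6.4, 0.1, 2.3, 4.3, 3.4, 1.9, 1.4, 0.7, 1.8; M̄R̄ = 34.5000 / 14 = 2.4643
UCL_MR = D₄·M̄R̄ = 3.267 × 2.4643 = 8.0508

8.051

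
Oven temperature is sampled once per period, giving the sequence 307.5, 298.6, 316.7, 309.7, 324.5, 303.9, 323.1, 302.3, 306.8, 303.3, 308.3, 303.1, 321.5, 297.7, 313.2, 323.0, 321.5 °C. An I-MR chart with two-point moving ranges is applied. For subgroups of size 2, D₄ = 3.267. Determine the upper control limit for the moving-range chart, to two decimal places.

40.14

Moving ranges: 8.9, 18.1, 7.0, 14.8, 20.6, 19.2, 20.8, 4.5, 3.5, 5.0, 5.2, 18.4, 23.8, 15.5, 9.8, 1.5; M̄R̄ = 196.6000 / 16 = 12.2875
UCL_MR = D₄·M̄R̄ = 3.267 × 12.2875 = 40.1433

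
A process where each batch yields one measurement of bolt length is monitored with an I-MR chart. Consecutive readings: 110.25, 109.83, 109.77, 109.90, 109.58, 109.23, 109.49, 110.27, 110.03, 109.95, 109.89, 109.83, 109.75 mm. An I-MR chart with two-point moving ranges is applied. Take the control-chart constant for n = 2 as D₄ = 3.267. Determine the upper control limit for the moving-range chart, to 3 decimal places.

0.773

Moving ranges: 0.42, 0.06, 0.13, 0.32, 0.35, 0.26, 0.78, 0.24, 0.08, 0.06, 0.06, 0.08; M̄R̄ = 2.8400 / 12 = 0.2367
UCL_MR = D₄·M̄R̄ = 3.267 × 0.2367 = 0.7732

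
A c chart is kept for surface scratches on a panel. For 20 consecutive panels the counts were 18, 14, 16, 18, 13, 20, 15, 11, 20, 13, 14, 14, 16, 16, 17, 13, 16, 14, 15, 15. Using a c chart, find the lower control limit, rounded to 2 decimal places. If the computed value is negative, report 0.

c̄ = (18 + 14 + 16 + 18 + 13 + 20 + 15 + 11 + 20 + 13 + 14 + 14 + 16 + 16 + 17 + 13 + 16 + 14 + 15 + 15) / 20 = 308 / 20 = 15.4000
LCL = c̄ − 3√c̄ = 15.4000 − 3 × 3.9243 = 3.6271

3.63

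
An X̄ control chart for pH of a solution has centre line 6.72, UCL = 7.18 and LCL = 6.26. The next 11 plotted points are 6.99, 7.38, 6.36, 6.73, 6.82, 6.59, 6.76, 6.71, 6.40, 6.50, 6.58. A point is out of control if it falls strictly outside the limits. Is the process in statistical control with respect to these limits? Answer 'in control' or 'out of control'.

out of control

Compare each point to [6.26, 7.18]: sample 2 = 7.38 > UCL.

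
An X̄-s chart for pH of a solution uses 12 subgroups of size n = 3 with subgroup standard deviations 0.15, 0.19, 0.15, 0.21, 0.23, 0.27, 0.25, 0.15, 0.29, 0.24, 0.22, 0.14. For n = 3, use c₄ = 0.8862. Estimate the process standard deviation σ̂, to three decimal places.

0.234

s̄ = (0.15 + 0.19 + 0.15 + 0.21 + 0.23 + 0.27 + 0.25 + 0.15 + 0.29 + 0.24 + 0.22 + 0.14) / 12 = 0.2075
σ̂ = s̄ / c₄ = 0.2075 / 0.8862 = 0.2341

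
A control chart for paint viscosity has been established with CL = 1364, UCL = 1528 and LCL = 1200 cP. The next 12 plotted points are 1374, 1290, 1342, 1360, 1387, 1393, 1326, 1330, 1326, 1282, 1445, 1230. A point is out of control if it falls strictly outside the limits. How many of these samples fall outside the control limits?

0

All 12 points lie within [1200, 1528].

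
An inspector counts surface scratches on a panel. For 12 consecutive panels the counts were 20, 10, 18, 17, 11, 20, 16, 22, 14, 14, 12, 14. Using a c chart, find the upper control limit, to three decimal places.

27.541

c̄ = (20 + 10 + 18 + 17 + 11 + 20 + 16 + 22 + 14 + 14 + 12 + 14) / 12 = 188 / 12 = 15.6667
UCL = c̄ + 3√c̄ = 15.6667 + 3 × √15.6667 = 15.6667 + 3 × 3.9581 = 27.5410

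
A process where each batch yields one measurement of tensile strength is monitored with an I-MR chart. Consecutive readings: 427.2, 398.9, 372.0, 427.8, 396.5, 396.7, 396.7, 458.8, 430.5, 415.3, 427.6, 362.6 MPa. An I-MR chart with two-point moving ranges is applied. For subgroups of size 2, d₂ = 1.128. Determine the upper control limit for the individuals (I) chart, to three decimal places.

487.892

X̄ = (427.2 + 398.9 + 372.0 + 427.8 + 396.5 + 396.7 + 396.7 + 458.8 + 430.5 + 415.3 + 427.6 + 362.6) / 12 = 409.2167
Moving ranges: 28.3, 26.9, 55.8, 31.3, 0.2, 0.0, 62.1, 28.3, 15.2, 12.3, 65.0; M̄R̄ = 325.4000 / 11 = 29.5818
UCL = X̄ + 3·M̄R̄/d₂ = 409.2167 + 3 × 29.5818 / 1.128 = 487.8917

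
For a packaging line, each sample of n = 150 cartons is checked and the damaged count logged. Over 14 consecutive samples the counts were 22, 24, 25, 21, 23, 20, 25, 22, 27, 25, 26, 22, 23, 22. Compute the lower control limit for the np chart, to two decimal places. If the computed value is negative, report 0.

p̄ = Σdᵢ / (k·n) = 327 / (14 × 150) = 0.15571
LCL = np̄ − 3·√(np̄(1−p̄)) = 23.3571 − 3 × 4.4407 = 10.0349

10.03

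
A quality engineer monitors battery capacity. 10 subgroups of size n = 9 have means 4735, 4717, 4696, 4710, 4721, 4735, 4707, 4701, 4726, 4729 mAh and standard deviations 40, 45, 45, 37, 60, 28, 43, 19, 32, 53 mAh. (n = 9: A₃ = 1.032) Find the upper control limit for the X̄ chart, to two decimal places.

4759.19

X̄̄ = (4735 + 4717 + 4696 + 4710 + 4721 + 4735 + 4707 + 4701 + 4726 + 4729) / 10 = 4717.7000
s̄ = (40 + 45 + 45 + 37 + 60 + 28 + 43 + 19 + 32 + 53) / 10 = 40.2000
UCL = X̄̄ + A₃·s̄ = 4717.7000 + 1.032 × 40.2000 = 4759.1864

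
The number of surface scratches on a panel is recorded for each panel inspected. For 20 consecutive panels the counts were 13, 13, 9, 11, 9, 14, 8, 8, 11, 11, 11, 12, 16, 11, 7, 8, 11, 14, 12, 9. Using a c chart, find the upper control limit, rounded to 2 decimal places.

20.80

c̄ = (13 + 13 + 9 + 11 + 9 + 14 + 8 + 8 + 11 + 11 + 11 + 12 + 16 + 11 + 7 + 8 + 11 + 14 + 12 + 9) / 20 = 218 / 20 = 10.9000
UCL = c̄ + 3√c̄ = 10.9000 + 3 × √10.9000 = 10.9000 + 3 × 3.3015 = 20.8045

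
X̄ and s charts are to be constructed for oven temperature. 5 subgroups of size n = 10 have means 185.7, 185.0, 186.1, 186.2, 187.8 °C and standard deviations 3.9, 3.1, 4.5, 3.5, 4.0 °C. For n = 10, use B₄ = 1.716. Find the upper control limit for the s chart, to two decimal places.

s̄ = (3.9 + 3.1 + 4.5 + 3.5 + 4.0) / 5 = 3.8000
UCL_s = B₄·s̄ = 1.716 × 3.8000 = 6.5208

6.52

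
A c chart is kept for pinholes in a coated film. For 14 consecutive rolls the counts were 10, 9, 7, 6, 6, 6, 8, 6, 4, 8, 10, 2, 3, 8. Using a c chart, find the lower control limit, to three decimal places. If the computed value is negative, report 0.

0.000

c̄ = (10 + 9 + 7 + 6 + 6 + 6 + 8 + 6 + 4 + 8 + 10 + 2 + 3 + 8) / 14 = 93 / 14 = 6.6429
LCL = c̄ − 3√c̄ = 6.6429 − 3 × 2.5774 = -1.0893 → 0 (cannot be negative)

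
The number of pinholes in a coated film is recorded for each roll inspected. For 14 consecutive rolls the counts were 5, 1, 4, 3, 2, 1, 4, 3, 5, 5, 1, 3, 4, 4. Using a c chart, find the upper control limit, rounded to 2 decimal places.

c̄ = (5 + 1 + 4 + 3 + 2 + 1 + 4 + 3 + 5 + 5 + 1 + 3 + 4 + 4) / 14 = 45 / 14 = 3.2143
UCL = c̄ + 3√c̄ = 3.2143 + 3 × √3.2143 = 3.2143 + 3 × 1.7928 = 8.5928

8.59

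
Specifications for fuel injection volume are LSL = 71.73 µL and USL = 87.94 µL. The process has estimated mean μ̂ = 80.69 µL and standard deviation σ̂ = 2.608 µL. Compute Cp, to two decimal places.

1.04

Cp = (USL − LSL) / (6σ̂) = (87.94 − 71.73) / (6 × 2.608) = 16.2100 / 15.6480 = 1.0359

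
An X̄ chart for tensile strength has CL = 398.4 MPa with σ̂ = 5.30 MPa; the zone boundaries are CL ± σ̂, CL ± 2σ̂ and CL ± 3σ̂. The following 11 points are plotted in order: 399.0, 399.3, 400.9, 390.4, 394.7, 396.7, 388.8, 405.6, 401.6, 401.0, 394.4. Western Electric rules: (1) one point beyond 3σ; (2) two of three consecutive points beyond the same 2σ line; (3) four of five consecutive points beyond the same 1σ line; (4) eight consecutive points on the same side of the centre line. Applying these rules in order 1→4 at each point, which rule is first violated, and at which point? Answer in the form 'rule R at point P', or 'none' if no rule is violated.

Zone of each point (C = within 1σ̂, B = 1σ̂–2σ̂, A = 2σ̂–3σ̂, * = beyond 3σ̂; sign = side of CL): 1:+C, 2:+C, 3:+C, 4:-B, 5:-C, 6:-C, 7:-B, 8:+B, 9:+C, 10:+C, 11:-C
No rule fires across all 11 points.

none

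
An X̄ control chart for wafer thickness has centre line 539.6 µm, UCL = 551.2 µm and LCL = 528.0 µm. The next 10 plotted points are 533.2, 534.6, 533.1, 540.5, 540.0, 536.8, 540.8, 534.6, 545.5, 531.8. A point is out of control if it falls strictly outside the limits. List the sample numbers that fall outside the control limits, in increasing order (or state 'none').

All 10 points lie within [528.0, 551.2].

none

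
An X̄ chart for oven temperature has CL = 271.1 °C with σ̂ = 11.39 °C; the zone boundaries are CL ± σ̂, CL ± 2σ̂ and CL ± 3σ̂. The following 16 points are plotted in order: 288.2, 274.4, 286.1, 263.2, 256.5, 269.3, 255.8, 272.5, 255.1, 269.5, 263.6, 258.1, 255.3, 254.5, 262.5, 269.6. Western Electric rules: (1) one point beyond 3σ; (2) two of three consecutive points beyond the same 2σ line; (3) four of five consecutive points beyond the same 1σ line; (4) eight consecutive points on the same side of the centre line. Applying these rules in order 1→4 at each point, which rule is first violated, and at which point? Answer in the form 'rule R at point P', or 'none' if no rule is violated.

Zone of each point (C = within 1σ̂, B = 1σ̂–2σ̂, A = 2σ̂–3σ̂, * = beyond 3σ̂; sign = side of CL): 1:+B, 2:+C, 3:+B, 4:-C, 5:-B, 6:-C, 7:-B, 8:+C, 9:-B, 10:-C, 11:-C, 12:-B, 13:-B, 14:-B, 15:-C, 16:-C
Rule 4 (eight consecutive points on the same side of the centre line) is satisfied at point 16.

rule 4 at point 16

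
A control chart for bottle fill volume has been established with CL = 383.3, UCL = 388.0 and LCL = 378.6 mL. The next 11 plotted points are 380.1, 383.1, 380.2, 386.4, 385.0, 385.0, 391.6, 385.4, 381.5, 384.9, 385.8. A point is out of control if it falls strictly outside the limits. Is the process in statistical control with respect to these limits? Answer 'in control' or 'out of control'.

out of control

Compare each point to [378.6, 388.0]: sample 7 = 391.6 > UCL.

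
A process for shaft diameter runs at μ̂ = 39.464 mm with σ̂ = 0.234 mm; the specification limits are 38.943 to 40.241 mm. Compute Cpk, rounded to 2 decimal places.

Cpu = (USL − μ̂) / (3σ̂) = (40.241 − 39.464) / (3 × 0.234) = 1.1068; Cpl = (μ̂ − LSL) / (3σ̂) = (39.464 − 38.943) / (3 × 0.234) = 0.7422; Cpk = min(Cpu, Cpl) = 0.7422

0.74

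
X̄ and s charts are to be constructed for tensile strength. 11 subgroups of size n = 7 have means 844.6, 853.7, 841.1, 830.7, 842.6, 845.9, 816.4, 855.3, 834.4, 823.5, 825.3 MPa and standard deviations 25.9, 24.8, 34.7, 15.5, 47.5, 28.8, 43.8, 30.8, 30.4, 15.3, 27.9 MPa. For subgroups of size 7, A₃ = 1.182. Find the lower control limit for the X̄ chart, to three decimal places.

X̄̄ = (844.6 + 853.7 + 841.1 + 830.7 + 842.6 + 845.9 + 816.4 + 855.3 + 834.4 + 823.5 + 825.3) / 11 = 837.5909
s̄ = (25.9 + 24.8 + 34.7 + 15.5 + 47.5 + 28.8 + 43.8 + 30.8 + 30.4 + 15.3 + 27.9) / 11 = 29.5818
LCL = X̄̄ − A₃·s̄ = 837.5909 − 1.182 × 29.5818 = 802.6252

802.625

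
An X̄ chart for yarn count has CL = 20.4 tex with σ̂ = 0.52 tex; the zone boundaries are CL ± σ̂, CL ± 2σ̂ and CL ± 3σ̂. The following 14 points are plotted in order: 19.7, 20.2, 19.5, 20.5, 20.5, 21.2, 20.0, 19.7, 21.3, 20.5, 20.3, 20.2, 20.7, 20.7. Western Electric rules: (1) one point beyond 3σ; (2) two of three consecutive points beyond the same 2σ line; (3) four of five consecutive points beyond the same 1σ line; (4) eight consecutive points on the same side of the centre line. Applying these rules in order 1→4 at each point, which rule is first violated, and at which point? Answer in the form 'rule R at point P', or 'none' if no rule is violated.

Zone of each point (C = within 1σ̂, B = 1σ̂–2σ̂, A = 2σ̂–3σ̂, * = beyond 3σ̂; sign = side of CL): 1:-B, 2:-C, 3:-B, 4:+C, 5:+C, 6:+B, 7:-C, 8:-B, 9:+B, 10:+C, 11:-C, 12:-C, 13:+C, 14:+C
No rule fires across all 14 points.

none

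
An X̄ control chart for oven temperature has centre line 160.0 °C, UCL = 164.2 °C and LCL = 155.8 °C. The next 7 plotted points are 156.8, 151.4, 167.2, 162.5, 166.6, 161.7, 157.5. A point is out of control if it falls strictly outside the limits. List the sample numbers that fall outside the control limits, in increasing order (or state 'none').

2, 3, 5

Compare each point to [155.8, 164.2]: sample 2 = 151.4 < LCL; sample 3 = 167.2 > UCL; sample 5 = 166.6 > UCL.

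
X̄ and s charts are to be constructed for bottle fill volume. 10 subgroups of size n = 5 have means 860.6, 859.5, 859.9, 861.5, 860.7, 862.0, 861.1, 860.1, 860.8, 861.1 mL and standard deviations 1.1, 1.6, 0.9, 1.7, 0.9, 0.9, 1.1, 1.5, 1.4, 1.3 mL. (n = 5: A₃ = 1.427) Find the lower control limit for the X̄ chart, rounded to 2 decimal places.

858.96

X̄̄ = (860.6 + 859.5 + 859.9 + 861.5 + 860.7 + 862.0 + 861.1 + 860.1 + 860.8 + 861.1) / 10 = 860.7300
s̄ = (1.1 + 1.6 + 0.9 + 1.7 + 0.9 + 0.9 + 1.1 + 1.5 + 1.4 + 1.3) / 10 = 1.2400
LCL = X̄̄ − A₃·s̄ = 860.7300 − 1.427 × 1.2400 = 858.9605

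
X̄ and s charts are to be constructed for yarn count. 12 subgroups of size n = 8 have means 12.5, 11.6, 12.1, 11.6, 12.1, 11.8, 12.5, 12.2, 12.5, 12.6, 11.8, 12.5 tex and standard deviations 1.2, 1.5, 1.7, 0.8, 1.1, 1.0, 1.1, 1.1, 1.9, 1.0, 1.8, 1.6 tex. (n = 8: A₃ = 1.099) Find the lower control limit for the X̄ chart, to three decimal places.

10.703

X̄̄ = (12.5 + 11.6 + 12.1 + 11.6 + 12.1 + 11.8 + 12.5 + 12.2 + 12.5 + 12.6 + 11.8 + 12.5) / 12 = 12.1500
s̄ = (1.2 + 1.5 + 1.7 + 0.8 + 1.1 + 1.0 + 1.1 + 1.1 + 1.9 + 1.0 + 1.8 + 1.6) / 12 = 1.3167
LCL = X̄̄ − A₃·s̄ = 12.1500 − 1.099 × 1.3167 = 10.7030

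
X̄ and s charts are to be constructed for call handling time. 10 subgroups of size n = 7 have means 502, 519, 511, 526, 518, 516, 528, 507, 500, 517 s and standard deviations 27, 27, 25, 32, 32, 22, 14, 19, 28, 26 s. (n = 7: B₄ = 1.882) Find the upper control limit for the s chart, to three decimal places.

47.426

s̄ = (27 + 27 + 25 + 32 + 32 + 22 + 14 + 19 + 28 + 26) / 10 = 25.2000
UCL_s = B₄·s̄ = 1.882 × 25.2000 = 47.4264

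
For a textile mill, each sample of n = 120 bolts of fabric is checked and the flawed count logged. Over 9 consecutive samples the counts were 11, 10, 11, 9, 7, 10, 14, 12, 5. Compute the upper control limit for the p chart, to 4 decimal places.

0.1577

p̄ = Σdᵢ / (k·n) = 89 / (9 × 120) = 0.08241
UCL = p̄ + 3·√(p̄(1−p̄)/n) = 0.08241 + 3 × √(0.08241×0.91759/120) = 0.08241 + 3 × 0.02510 = 0.15771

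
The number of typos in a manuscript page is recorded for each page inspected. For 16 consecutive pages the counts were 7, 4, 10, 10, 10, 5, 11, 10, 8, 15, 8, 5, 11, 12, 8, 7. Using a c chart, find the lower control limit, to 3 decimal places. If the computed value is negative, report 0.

c̄ = (7 + 4 + 10 + 10 + 10 + 5 + 11 + 10 + 8 + 15 + 8 + 5 + 11 + 12 + 8 + 7) / 16 = 141 / 16 = 8.8125
LCL = c̄ − 3√c̄ = 8.8125 − 3 × 2.9686 = -0.0933 → 0 (cannot be negative)

0.000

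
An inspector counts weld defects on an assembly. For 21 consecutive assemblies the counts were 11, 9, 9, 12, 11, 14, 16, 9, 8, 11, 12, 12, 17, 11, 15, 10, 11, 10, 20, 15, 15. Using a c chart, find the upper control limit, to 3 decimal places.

c̄ = (11 + 9 + 9 + 12 + 11 + 14 + 16 + 9 + 8 + 11 + 12 + 12 + 17 + 11 + 15 + 10 + 11 + 10 + 20 + 15 + 15) / 21 = 258 / 21 = 12.2857
UCL = c̄ + 3√c̄ = 12.2857 + 3 × √12.2857 = 12.2857 + 3 × 3.5051 = 22.8010

22.801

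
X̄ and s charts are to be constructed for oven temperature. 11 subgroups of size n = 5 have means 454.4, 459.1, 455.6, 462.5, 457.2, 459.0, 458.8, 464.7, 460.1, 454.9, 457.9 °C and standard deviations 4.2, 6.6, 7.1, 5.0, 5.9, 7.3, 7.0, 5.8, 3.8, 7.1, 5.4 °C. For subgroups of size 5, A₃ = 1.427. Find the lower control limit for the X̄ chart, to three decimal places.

450.105

X̄̄ = (454.4 + 459.1 + 455.6 + 462.5 + 457.2 + 459.0 + 458.8 + 464.7 + 460.1 + 454.9 + 457.9) / 11 = 458.5636
s̄ = (4.2 + 6.6 + 7.1 + 5.0 + 5.9 + 7.3 + 7.0 + 5.8 + 3.8 + 7.1 + 5.4) / 11 = 5.9273
LCL = X̄̄ − A₃·s̄ = 458.5636 − 1.427 × 5.9273 = 450.1054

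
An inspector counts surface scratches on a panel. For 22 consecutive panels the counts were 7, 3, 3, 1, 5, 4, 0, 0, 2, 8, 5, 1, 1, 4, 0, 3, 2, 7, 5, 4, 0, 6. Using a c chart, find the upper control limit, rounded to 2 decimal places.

c̄ = (7 + 3 + 3 + 1 + 5 + 4 + 0 + 0 + 2 + 8 + 5 + 1 + 1 + 4 + 0 + 3 + 2 + 7 + 5 + 4 + 0 + 6) / 22 = 71 / 22 = 3.2273
UCL = c̄ + 3√c̄ = 3.2273 + 3 × √3.2273 = 3.2273 + 3 × 1.7965 = 8.6167

8.62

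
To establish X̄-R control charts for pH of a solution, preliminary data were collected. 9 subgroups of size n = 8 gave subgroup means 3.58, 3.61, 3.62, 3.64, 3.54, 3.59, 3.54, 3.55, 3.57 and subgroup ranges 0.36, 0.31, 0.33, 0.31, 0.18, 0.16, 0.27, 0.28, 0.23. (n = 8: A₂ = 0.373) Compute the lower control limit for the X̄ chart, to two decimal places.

X̄̄ = (3.58 + 3.61 + 3.62 + 3.64 + 3.54 + 3.59 + 3.54 + 3.55 + 3.57) / 9 = 32.2400 / 9 = 3.5822
R̄ = (0.36 + 0.31 + 0.33 + 0.31 + 0.18 + 0.16 + 0.27 + 0.28 + 0.23) / 9 = 2.4300 / 9 = 0.2700
LCL = X̄̄ − A₂·R̄ = 3.5822 − 0.373 × 0.2700 = 3.4815

3.48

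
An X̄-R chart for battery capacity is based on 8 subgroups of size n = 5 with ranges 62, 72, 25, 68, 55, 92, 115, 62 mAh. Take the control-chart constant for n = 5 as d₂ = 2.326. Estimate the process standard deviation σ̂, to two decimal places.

29.61

R̄ = (62 + 72 + 25 + 68 + 55 + 92 + 115 + 62) / 8 = 68.8750
σ̂ = R̄ / d₂ = 68.8750 / 2.326 = 29.6109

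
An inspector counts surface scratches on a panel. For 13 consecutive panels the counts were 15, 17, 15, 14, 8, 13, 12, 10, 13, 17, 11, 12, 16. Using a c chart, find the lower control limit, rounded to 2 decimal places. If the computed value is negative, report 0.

c̄ = (15 + 17 + 15 + 14 + 8 + 13 + 12 + 10 + 13 + 17 + 11 + 12 + 16) / 13 = 173 / 13 = 13.3077
LCL = c̄ − 3√c̄ = 13.3077 − 3 × 3.6480 = 2.3638

2.36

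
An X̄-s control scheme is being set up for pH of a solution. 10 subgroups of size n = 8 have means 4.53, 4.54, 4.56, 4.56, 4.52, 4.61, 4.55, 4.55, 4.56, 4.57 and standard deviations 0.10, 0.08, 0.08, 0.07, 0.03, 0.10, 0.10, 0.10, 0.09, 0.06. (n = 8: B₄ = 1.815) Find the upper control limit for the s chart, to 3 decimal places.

s̄ = (0.10 + 0.08 + 0.08 + 0.07 + 0.03 + 0.10 + 0.10 + 0.10 + 0.09 + 0.06) / 10 = 0.0810
UCL_s = B₄·s̄ = 1.815 × 0.0810 = 0.1470

0.147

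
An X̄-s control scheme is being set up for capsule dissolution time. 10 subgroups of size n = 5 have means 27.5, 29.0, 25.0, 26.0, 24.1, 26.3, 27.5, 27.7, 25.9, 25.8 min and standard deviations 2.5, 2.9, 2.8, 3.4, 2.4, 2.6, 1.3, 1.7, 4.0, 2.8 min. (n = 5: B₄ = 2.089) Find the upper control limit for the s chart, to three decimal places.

5.515

s̄ = (2.5 + 2.9 + 2.8 + 3.4 + 2.4 + 2.6 + 1.3 + 1.7 + 4.0 + 2.8) / 10 = 2.6400
UCL_s = B₄·s̄ = 2.089 × 2.6400 = 5.5150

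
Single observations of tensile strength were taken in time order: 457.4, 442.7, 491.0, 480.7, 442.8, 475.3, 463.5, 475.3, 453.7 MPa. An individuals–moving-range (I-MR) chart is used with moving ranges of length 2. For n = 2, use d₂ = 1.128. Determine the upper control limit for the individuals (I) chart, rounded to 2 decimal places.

527.51

X̄ = (457.4 + 442.7 + 491.0 + 480.7 + 442.8 + 475.3 + 463.5 + 475.3 + 453.7) / 9 = 464.7111
Moving ranges: 14.7, 48.3, 10.3, 37.9, 32.5, 11.8, 11.8, 21.6; M̄R̄ = 188.9000 / 8 = 23.6125
UCL = X̄ + 3·M̄R̄/d₂ = 464.7111 + 3 × 23.6125 / 1.128 = 527.5103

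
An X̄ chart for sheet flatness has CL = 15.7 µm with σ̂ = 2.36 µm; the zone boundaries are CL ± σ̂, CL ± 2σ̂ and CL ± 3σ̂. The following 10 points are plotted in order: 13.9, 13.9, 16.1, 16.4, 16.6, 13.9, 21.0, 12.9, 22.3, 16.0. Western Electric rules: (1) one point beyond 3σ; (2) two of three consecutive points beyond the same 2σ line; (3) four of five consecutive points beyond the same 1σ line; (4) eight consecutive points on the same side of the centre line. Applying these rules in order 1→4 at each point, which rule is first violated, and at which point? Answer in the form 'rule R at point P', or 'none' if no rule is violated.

rule 2 at point 9

Zone of each point (C = within 1σ̂, B = 1σ̂–2σ̂, A = 2σ̂–3σ̂, * = beyond 3σ̂; sign = side of CL): 1:-C, 2:-C, 3:+C, 4:+C, 5:+C, 6:-C, 7:+A, 8:-B, 9:+A, 10:+C
Rule 2 (two of three consecutive points beyond the same 2σ limit) is satisfied at point 9.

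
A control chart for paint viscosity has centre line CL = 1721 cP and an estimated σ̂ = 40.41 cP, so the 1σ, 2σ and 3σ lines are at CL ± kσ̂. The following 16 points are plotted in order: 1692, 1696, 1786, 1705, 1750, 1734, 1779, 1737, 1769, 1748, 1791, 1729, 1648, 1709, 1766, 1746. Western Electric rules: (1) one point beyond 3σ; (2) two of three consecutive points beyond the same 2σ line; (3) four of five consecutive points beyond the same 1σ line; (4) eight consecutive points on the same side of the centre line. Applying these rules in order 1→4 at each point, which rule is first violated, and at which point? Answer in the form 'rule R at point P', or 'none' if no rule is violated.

rule 4 at point 12

Zone of each point (C = within 1σ̂, B = 1σ̂–2σ̂, A = 2σ̂–3σ̂, * = beyond 3σ̂; sign = side of CL): 1:-C, 2:-C, 3:+B, 4:-C, 5:+C, 6:+C, 7:+B, 8:+C, 9:+B, 10:+C, 11:+B, 12:+C, 13:-B, 14:-C, 15:+B, 16:+C
Rule 4 (eight consecutive points on the same side of the centre line) is satisfied at point 12.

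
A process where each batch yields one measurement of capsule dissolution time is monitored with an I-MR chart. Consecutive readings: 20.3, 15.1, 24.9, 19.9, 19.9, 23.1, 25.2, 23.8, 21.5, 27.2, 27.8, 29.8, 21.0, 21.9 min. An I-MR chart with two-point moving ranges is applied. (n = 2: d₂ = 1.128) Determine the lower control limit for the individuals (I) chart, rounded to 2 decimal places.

13.34

X̄ = (20.3 + 15.1 + 24.9 + 19.9 + 19.9 + 23.1 + 25.2 + 23.8 + 21.5 + 27.2 + 27.8 + 29.8 + 21.0 + 21.9) / 14 = 22.9571
Moving ranges: 5.2, 9.8, 5.0, 0.0, 3.2, 2.1, 1.4, 2.3, 5.7, 0.6, 2.0, 8.8, 0.9; M̄R̄ = 47.0000 / 13 = 3.6154
LCL = X̄ − 3·M̄R̄/d₂ = 22.9571 − 3 × 3.6154 / 1.128 = 13.3418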